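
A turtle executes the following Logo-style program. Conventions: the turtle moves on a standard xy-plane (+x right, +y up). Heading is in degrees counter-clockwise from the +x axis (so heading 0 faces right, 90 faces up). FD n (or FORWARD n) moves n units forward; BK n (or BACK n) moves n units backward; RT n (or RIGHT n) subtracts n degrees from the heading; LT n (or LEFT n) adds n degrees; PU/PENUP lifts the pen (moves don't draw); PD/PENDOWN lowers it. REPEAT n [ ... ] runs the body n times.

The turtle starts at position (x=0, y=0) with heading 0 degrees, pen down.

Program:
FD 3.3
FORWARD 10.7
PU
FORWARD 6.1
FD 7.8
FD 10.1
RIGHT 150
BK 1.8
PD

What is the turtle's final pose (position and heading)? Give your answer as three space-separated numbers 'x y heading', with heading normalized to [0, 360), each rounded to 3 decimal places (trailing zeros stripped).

Answer: 39.559 0.9 210

Derivation:
Executing turtle program step by step:
Start: pos=(0,0), heading=0, pen down
FD 3.3: (0,0) -> (3.3,0) [heading=0, draw]
FD 10.7: (3.3,0) -> (14,0) [heading=0, draw]
PU: pen up
FD 6.1: (14,0) -> (20.1,0) [heading=0, move]
FD 7.8: (20.1,0) -> (27.9,0) [heading=0, move]
FD 10.1: (27.9,0) -> (38,0) [heading=0, move]
RT 150: heading 0 -> 210
BK 1.8: (38,0) -> (39.559,0.9) [heading=210, move]
PD: pen down
Final: pos=(39.559,0.9), heading=210, 2 segment(s) drawn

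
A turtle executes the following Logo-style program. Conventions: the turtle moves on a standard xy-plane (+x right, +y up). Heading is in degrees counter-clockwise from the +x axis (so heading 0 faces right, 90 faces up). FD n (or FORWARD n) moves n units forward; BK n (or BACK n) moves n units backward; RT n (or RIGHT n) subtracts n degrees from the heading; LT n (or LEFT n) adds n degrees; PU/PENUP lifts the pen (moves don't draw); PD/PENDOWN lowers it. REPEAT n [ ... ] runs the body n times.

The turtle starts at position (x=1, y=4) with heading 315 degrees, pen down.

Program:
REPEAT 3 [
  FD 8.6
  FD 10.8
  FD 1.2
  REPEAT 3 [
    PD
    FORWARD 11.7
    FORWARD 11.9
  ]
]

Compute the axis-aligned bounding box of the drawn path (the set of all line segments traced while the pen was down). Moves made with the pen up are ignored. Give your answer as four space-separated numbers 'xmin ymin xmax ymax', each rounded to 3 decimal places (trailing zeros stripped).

Answer: 1 -189.889 194.889 4

Derivation:
Executing turtle program step by step:
Start: pos=(1,4), heading=315, pen down
REPEAT 3 [
  -- iteration 1/3 --
  FD 8.6: (1,4) -> (7.081,-2.081) [heading=315, draw]
  FD 10.8: (7.081,-2.081) -> (14.718,-9.718) [heading=315, draw]
  FD 1.2: (14.718,-9.718) -> (15.566,-10.566) [heading=315, draw]
  REPEAT 3 [
    -- iteration 1/3 --
    PD: pen down
    FD 11.7: (15.566,-10.566) -> (23.84,-18.84) [heading=315, draw]
    FD 11.9: (23.84,-18.84) -> (32.254,-27.254) [heading=315, draw]
    -- iteration 2/3 --
    PD: pen down
    FD 11.7: (32.254,-27.254) -> (40.527,-35.527) [heading=315, draw]
    FD 11.9: (40.527,-35.527) -> (48.942,-43.942) [heading=315, draw]
    -- iteration 3/3 --
    PD: pen down
    FD 11.7: (48.942,-43.942) -> (57.215,-52.215) [heading=315, draw]
    FD 11.9: (57.215,-52.215) -> (65.63,-60.63) [heading=315, draw]
  ]
  -- iteration 2/3 --
  FD 8.6: (65.63,-60.63) -> (71.711,-66.711) [heading=315, draw]
  FD 10.8: (71.711,-66.711) -> (79.347,-74.347) [heading=315, draw]
  FD 1.2: (79.347,-74.347) -> (80.196,-75.196) [heading=315, draw]
  REPEAT 3 [
    -- iteration 1/3 --
    PD: pen down
    FD 11.7: (80.196,-75.196) -> (88.469,-83.469) [heading=315, draw]
    FD 11.9: (88.469,-83.469) -> (96.884,-91.884) [heading=315, draw]
    -- iteration 2/3 --
    PD: pen down
    FD 11.7: (96.884,-91.884) -> (105.157,-100.157) [heading=315, draw]
    FD 11.9: (105.157,-100.157) -> (113.571,-108.571) [heading=315, draw]
    -- iteration 3/3 --
    PD: pen down
    FD 11.7: (113.571,-108.571) -> (121.845,-116.845) [heading=315, draw]
    FD 11.9: (121.845,-116.845) -> (130.259,-125.259) [heading=315, draw]
  ]
  -- iteration 3/3 --
  FD 8.6: (130.259,-125.259) -> (136.34,-131.34) [heading=315, draw]
  FD 10.8: (136.34,-131.34) -> (143.977,-138.977) [heading=315, draw]
  FD 1.2: (143.977,-138.977) -> (144.826,-139.826) [heading=315, draw]
  REPEAT 3 [
    -- iteration 1/3 --
    PD: pen down
    FD 11.7: (144.826,-139.826) -> (153.099,-148.099) [heading=315, draw]
    FD 11.9: (153.099,-148.099) -> (161.513,-156.513) [heading=315, draw]
    -- iteration 2/3 --
    PD: pen down
    FD 11.7: (161.513,-156.513) -> (169.786,-164.786) [heading=315, draw]
    FD 11.9: (169.786,-164.786) -> (178.201,-173.201) [heading=315, draw]
    -- iteration 3/3 --
    PD: pen down
    FD 11.7: (178.201,-173.201) -> (186.474,-181.474) [heading=315, draw]
    FD 11.9: (186.474,-181.474) -> (194.889,-189.889) [heading=315, draw]
  ]
]
Final: pos=(194.889,-189.889), heading=315, 27 segment(s) drawn

Segment endpoints: x in {1, 7.081, 14.718, 15.566, 23.84, 32.254, 40.527, 48.942, 57.215, 65.63, 71.711, 79.347, 80.196, 88.469, 96.884, 105.157, 113.571, 121.845, 130.259, 136.34, 143.977, 144.826, 153.099, 161.513, 169.786, 178.201, 186.474, 194.889}, y in {-189.889, -181.474, -173.201, -164.786, -156.513, -148.099, -139.826, -138.977, -131.34, -125.259, -116.845, -108.571, -100.157, -91.884, -83.469, -75.196, -74.347, -66.711, -60.63, -52.215, -43.942, -35.527, -27.254, -18.84, -10.566, -9.718, -2.081, 4}
xmin=1, ymin=-189.889, xmax=194.889, ymax=4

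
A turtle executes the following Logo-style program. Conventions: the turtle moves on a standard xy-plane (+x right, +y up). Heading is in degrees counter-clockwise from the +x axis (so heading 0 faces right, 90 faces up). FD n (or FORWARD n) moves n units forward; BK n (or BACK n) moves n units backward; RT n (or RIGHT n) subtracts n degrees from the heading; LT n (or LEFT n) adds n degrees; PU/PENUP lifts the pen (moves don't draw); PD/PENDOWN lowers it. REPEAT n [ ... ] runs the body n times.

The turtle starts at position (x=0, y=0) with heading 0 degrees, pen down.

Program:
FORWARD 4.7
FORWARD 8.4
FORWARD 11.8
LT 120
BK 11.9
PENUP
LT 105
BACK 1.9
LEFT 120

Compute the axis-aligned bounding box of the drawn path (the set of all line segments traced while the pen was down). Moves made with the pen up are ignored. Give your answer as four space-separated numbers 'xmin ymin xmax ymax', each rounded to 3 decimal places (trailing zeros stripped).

Executing turtle program step by step:
Start: pos=(0,0), heading=0, pen down
FD 4.7: (0,0) -> (4.7,0) [heading=0, draw]
FD 8.4: (4.7,0) -> (13.1,0) [heading=0, draw]
FD 11.8: (13.1,0) -> (24.9,0) [heading=0, draw]
LT 120: heading 0 -> 120
BK 11.9: (24.9,0) -> (30.85,-10.306) [heading=120, draw]
PU: pen up
LT 105: heading 120 -> 225
BK 1.9: (30.85,-10.306) -> (32.194,-8.962) [heading=225, move]
LT 120: heading 225 -> 345
Final: pos=(32.194,-8.962), heading=345, 4 segment(s) drawn

Segment endpoints: x in {0, 4.7, 13.1, 24.9, 30.85}, y in {-10.306, 0}
xmin=0, ymin=-10.306, xmax=30.85, ymax=0

Answer: 0 -10.306 30.85 0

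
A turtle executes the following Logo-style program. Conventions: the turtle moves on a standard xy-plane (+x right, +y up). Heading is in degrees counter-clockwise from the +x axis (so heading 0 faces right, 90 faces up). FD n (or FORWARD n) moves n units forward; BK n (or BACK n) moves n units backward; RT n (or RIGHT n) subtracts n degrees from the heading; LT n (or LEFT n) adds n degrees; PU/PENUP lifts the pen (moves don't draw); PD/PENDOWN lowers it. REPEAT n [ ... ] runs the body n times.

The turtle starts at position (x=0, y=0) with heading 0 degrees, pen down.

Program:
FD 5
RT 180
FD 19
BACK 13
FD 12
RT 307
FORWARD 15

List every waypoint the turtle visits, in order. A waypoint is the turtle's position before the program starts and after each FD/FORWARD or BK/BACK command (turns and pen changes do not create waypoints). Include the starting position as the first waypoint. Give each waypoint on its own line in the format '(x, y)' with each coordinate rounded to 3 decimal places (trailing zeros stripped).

Executing turtle program step by step:
Start: pos=(0,0), heading=0, pen down
FD 5: (0,0) -> (5,0) [heading=0, draw]
RT 180: heading 0 -> 180
FD 19: (5,0) -> (-14,0) [heading=180, draw]
BK 13: (-14,0) -> (-1,0) [heading=180, draw]
FD 12: (-1,0) -> (-13,0) [heading=180, draw]
RT 307: heading 180 -> 233
FD 15: (-13,0) -> (-22.027,-11.98) [heading=233, draw]
Final: pos=(-22.027,-11.98), heading=233, 5 segment(s) drawn
Waypoints (6 total):
(0, 0)
(5, 0)
(-14, 0)
(-1, 0)
(-13, 0)
(-22.027, -11.98)

Answer: (0, 0)
(5, 0)
(-14, 0)
(-1, 0)
(-13, 0)
(-22.027, -11.98)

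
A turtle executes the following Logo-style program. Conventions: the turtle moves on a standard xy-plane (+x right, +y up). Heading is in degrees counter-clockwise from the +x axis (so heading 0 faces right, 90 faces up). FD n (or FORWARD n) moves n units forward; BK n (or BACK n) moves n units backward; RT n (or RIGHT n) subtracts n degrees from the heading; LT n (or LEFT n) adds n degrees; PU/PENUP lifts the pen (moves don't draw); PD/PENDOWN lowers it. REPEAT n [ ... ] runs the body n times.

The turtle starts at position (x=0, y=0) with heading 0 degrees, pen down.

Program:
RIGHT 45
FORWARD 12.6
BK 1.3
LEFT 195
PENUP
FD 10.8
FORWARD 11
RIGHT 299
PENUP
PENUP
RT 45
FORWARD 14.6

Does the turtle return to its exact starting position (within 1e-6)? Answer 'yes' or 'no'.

Executing turtle program step by step:
Start: pos=(0,0), heading=0, pen down
RT 45: heading 0 -> 315
FD 12.6: (0,0) -> (8.91,-8.91) [heading=315, draw]
BK 1.3: (8.91,-8.91) -> (7.99,-7.99) [heading=315, draw]
LT 195: heading 315 -> 150
PU: pen up
FD 10.8: (7.99,-7.99) -> (-1.363,-2.59) [heading=150, move]
FD 11: (-1.363,-2.59) -> (-10.889,2.91) [heading=150, move]
RT 299: heading 150 -> 211
PU: pen up
PU: pen up
RT 45: heading 211 -> 166
FD 14.6: (-10.889,2.91) -> (-25.055,6.442) [heading=166, move]
Final: pos=(-25.055,6.442), heading=166, 2 segment(s) drawn

Start position: (0, 0)
Final position: (-25.055, 6.442)
Distance = 25.87; >= 1e-6 -> NOT closed

Answer: no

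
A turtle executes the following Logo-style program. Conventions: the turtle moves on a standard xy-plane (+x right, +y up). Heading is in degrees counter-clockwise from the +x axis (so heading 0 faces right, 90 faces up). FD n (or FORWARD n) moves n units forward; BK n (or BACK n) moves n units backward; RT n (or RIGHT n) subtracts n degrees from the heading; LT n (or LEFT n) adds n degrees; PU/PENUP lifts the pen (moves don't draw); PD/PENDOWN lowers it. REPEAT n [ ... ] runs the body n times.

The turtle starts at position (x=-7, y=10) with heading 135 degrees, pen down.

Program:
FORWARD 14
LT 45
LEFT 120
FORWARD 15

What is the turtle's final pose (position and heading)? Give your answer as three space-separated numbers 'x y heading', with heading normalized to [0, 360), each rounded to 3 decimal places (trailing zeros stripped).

Answer: -9.399 6.909 300

Derivation:
Executing turtle program step by step:
Start: pos=(-7,10), heading=135, pen down
FD 14: (-7,10) -> (-16.899,19.899) [heading=135, draw]
LT 45: heading 135 -> 180
LT 120: heading 180 -> 300
FD 15: (-16.899,19.899) -> (-9.399,6.909) [heading=300, draw]
Final: pos=(-9.399,6.909), heading=300, 2 segment(s) drawn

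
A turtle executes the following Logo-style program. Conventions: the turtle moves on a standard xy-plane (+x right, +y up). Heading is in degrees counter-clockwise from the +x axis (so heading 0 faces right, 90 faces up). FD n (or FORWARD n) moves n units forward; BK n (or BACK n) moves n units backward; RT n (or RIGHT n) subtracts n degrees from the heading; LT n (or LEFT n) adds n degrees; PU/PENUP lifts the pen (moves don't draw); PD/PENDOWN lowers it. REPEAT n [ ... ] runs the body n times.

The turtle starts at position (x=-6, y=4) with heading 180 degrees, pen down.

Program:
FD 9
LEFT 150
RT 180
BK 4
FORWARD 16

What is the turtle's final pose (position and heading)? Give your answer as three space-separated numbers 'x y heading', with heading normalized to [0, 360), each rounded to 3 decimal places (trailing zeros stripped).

Executing turtle program step by step:
Start: pos=(-6,4), heading=180, pen down
FD 9: (-6,4) -> (-15,4) [heading=180, draw]
LT 150: heading 180 -> 330
RT 180: heading 330 -> 150
BK 4: (-15,4) -> (-11.536,2) [heading=150, draw]
FD 16: (-11.536,2) -> (-25.392,10) [heading=150, draw]
Final: pos=(-25.392,10), heading=150, 3 segment(s) drawn

Answer: -25.392 10 150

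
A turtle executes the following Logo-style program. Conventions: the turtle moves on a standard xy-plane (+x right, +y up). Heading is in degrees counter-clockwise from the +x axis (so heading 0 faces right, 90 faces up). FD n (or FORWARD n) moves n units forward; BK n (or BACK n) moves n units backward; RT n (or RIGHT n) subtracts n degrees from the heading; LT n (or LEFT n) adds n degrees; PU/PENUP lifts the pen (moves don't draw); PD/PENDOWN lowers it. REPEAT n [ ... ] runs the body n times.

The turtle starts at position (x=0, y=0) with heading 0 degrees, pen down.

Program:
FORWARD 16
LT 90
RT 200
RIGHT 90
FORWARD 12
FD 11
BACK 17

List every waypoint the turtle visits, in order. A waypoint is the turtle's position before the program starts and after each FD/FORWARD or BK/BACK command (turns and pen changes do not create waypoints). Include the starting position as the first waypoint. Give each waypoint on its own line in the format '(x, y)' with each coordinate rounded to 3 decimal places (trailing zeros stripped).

Answer: (0, 0)
(16, 0)
(4.724, 4.104)
(-5.613, 7.866)
(10.362, 2.052)

Derivation:
Executing turtle program step by step:
Start: pos=(0,0), heading=0, pen down
FD 16: (0,0) -> (16,0) [heading=0, draw]
LT 90: heading 0 -> 90
RT 200: heading 90 -> 250
RT 90: heading 250 -> 160
FD 12: (16,0) -> (4.724,4.104) [heading=160, draw]
FD 11: (4.724,4.104) -> (-5.613,7.866) [heading=160, draw]
BK 17: (-5.613,7.866) -> (10.362,2.052) [heading=160, draw]
Final: pos=(10.362,2.052), heading=160, 4 segment(s) drawn
Waypoints (5 total):
(0, 0)
(16, 0)
(4.724, 4.104)
(-5.613, 7.866)
(10.362, 2.052)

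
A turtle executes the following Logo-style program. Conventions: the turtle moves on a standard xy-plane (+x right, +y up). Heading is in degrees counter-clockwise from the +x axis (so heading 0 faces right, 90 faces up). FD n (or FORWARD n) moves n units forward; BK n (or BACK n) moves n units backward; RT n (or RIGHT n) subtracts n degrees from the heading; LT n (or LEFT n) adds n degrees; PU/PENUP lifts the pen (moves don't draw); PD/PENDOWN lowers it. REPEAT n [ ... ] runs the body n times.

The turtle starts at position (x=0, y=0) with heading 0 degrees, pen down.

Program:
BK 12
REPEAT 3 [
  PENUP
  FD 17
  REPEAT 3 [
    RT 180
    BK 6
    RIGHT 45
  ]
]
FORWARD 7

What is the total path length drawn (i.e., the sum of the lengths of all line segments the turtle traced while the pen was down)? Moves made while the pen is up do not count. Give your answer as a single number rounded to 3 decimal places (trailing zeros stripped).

Executing turtle program step by step:
Start: pos=(0,0), heading=0, pen down
BK 12: (0,0) -> (-12,0) [heading=0, draw]
REPEAT 3 [
  -- iteration 1/3 --
  PU: pen up
  FD 17: (-12,0) -> (5,0) [heading=0, move]
  REPEAT 3 [
    -- iteration 1/3 --
    RT 180: heading 0 -> 180
    BK 6: (5,0) -> (11,0) [heading=180, move]
    RT 45: heading 180 -> 135
    -- iteration 2/3 --
    RT 180: heading 135 -> 315
    BK 6: (11,0) -> (6.757,4.243) [heading=315, move]
    RT 45: heading 315 -> 270
    -- iteration 3/3 --
    RT 180: heading 270 -> 90
    BK 6: (6.757,4.243) -> (6.757,-1.757) [heading=90, move]
    RT 45: heading 90 -> 45
  ]
  -- iteration 2/3 --
  PU: pen up
  FD 17: (6.757,-1.757) -> (18.778,10.263) [heading=45, move]
  REPEAT 3 [
    -- iteration 1/3 --
    RT 180: heading 45 -> 225
    BK 6: (18.778,10.263) -> (23.021,14.506) [heading=225, move]
    RT 45: heading 225 -> 180
    -- iteration 2/3 --
    RT 180: heading 180 -> 0
    BK 6: (23.021,14.506) -> (17.021,14.506) [heading=0, move]
    RT 45: heading 0 -> 315
    -- iteration 3/3 --
    RT 180: heading 315 -> 135
    BK 6: (17.021,14.506) -> (21.263,10.263) [heading=135, move]
    RT 45: heading 135 -> 90
  ]
  -- iteration 3/3 --
  PU: pen up
  FD 17: (21.263,10.263) -> (21.263,27.263) [heading=90, move]
  REPEAT 3 [
    -- iteration 1/3 --
    RT 180: heading 90 -> 270
    BK 6: (21.263,27.263) -> (21.263,33.263) [heading=270, move]
    RT 45: heading 270 -> 225
    -- iteration 2/3 --
    RT 180: heading 225 -> 45
    BK 6: (21.263,33.263) -> (17.021,29.021) [heading=45, move]
    RT 45: heading 45 -> 0
    -- iteration 3/3 --
    RT 180: heading 0 -> 180
    BK 6: (17.021,29.021) -> (23.021,29.021) [heading=180, move]
    RT 45: heading 180 -> 135
  ]
]
FD 7: (23.021,29.021) -> (18.071,33.971) [heading=135, move]
Final: pos=(18.071,33.971), heading=135, 1 segment(s) drawn

Segment lengths:
  seg 1: (0,0) -> (-12,0), length = 12
Total = 12

Answer: 12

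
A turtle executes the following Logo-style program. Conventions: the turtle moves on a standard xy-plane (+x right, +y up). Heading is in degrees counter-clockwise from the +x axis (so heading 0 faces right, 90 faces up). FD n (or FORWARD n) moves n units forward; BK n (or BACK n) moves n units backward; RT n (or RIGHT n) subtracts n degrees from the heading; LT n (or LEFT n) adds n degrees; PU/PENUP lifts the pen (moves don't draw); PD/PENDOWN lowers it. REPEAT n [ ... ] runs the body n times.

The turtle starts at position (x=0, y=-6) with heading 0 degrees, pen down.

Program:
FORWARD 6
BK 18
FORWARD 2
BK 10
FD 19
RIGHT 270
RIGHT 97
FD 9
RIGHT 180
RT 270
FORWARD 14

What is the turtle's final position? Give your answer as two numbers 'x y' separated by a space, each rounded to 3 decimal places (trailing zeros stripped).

Answer: 6.227 -20.992

Derivation:
Executing turtle program step by step:
Start: pos=(0,-6), heading=0, pen down
FD 6: (0,-6) -> (6,-6) [heading=0, draw]
BK 18: (6,-6) -> (-12,-6) [heading=0, draw]
FD 2: (-12,-6) -> (-10,-6) [heading=0, draw]
BK 10: (-10,-6) -> (-20,-6) [heading=0, draw]
FD 19: (-20,-6) -> (-1,-6) [heading=0, draw]
RT 270: heading 0 -> 90
RT 97: heading 90 -> 353
FD 9: (-1,-6) -> (7.933,-7.097) [heading=353, draw]
RT 180: heading 353 -> 173
RT 270: heading 173 -> 263
FD 14: (7.933,-7.097) -> (6.227,-20.992) [heading=263, draw]
Final: pos=(6.227,-20.992), heading=263, 7 segment(s) drawn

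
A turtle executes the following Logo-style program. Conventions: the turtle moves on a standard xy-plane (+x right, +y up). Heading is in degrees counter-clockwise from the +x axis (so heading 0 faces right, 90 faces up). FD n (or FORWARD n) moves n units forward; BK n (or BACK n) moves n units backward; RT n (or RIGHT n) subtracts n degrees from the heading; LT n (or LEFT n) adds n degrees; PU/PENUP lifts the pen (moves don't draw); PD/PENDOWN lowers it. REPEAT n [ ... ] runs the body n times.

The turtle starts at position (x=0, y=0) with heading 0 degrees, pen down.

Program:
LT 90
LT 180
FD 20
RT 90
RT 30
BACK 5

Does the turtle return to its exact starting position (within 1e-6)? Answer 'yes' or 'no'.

Executing turtle program step by step:
Start: pos=(0,0), heading=0, pen down
LT 90: heading 0 -> 90
LT 180: heading 90 -> 270
FD 20: (0,0) -> (0,-20) [heading=270, draw]
RT 90: heading 270 -> 180
RT 30: heading 180 -> 150
BK 5: (0,-20) -> (4.33,-22.5) [heading=150, draw]
Final: pos=(4.33,-22.5), heading=150, 2 segment(s) drawn

Start position: (0, 0)
Final position: (4.33, -22.5)
Distance = 22.913; >= 1e-6 -> NOT closed

Answer: no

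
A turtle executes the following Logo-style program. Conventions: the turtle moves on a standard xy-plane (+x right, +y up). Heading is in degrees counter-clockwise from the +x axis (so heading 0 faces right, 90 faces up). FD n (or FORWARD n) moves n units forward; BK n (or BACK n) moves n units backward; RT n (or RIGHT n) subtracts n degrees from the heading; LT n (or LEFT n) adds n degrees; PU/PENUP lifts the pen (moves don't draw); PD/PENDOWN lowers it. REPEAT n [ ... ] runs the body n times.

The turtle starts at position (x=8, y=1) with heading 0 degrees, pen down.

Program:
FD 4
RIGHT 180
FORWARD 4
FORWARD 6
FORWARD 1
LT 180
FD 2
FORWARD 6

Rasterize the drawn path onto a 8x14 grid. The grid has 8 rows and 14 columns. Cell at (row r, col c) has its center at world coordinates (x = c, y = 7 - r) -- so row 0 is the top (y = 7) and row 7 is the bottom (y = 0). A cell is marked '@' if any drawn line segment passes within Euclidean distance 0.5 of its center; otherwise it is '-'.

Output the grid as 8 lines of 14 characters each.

Answer: --------------
--------------
--------------
--------------
--------------
--------------
-@@@@@@@@@@@@-
--------------

Derivation:
Segment 0: (8,1) -> (12,1)
Segment 1: (12,1) -> (8,1)
Segment 2: (8,1) -> (2,1)
Segment 3: (2,1) -> (1,1)
Segment 4: (1,1) -> (3,1)
Segment 5: (3,1) -> (9,1)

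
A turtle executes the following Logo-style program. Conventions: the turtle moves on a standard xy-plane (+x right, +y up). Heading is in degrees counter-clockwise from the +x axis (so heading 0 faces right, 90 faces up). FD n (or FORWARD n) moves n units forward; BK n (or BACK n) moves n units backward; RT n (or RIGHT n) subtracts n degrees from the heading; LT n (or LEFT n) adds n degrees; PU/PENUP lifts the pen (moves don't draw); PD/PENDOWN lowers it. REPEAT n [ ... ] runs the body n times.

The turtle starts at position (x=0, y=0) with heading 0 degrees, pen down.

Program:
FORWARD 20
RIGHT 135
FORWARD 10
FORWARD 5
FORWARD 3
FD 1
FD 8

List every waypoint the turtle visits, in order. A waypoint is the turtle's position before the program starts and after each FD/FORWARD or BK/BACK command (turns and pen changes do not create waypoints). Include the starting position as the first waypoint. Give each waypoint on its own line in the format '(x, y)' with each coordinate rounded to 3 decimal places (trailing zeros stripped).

Executing turtle program step by step:
Start: pos=(0,0), heading=0, pen down
FD 20: (0,0) -> (20,0) [heading=0, draw]
RT 135: heading 0 -> 225
FD 10: (20,0) -> (12.929,-7.071) [heading=225, draw]
FD 5: (12.929,-7.071) -> (9.393,-10.607) [heading=225, draw]
FD 3: (9.393,-10.607) -> (7.272,-12.728) [heading=225, draw]
FD 1: (7.272,-12.728) -> (6.565,-13.435) [heading=225, draw]
FD 8: (6.565,-13.435) -> (0.908,-19.092) [heading=225, draw]
Final: pos=(0.908,-19.092), heading=225, 6 segment(s) drawn
Waypoints (7 total):
(0, 0)
(20, 0)
(12.929, -7.071)
(9.393, -10.607)
(7.272, -12.728)
(6.565, -13.435)
(0.908, -19.092)

Answer: (0, 0)
(20, 0)
(12.929, -7.071)
(9.393, -10.607)
(7.272, -12.728)
(6.565, -13.435)
(0.908, -19.092)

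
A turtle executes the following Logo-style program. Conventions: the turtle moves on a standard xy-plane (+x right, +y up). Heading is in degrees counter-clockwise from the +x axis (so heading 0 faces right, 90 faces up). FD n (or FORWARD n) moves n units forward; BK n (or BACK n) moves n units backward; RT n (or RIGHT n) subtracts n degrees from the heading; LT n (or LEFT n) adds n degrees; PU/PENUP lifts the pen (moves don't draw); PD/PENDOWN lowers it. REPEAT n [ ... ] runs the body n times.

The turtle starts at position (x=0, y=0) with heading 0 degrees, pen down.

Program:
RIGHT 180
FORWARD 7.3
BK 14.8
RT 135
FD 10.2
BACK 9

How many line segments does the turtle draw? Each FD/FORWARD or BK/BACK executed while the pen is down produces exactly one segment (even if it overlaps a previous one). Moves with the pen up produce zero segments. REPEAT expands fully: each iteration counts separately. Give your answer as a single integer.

Answer: 4

Derivation:
Executing turtle program step by step:
Start: pos=(0,0), heading=0, pen down
RT 180: heading 0 -> 180
FD 7.3: (0,0) -> (-7.3,0) [heading=180, draw]
BK 14.8: (-7.3,0) -> (7.5,0) [heading=180, draw]
RT 135: heading 180 -> 45
FD 10.2: (7.5,0) -> (14.712,7.212) [heading=45, draw]
BK 9: (14.712,7.212) -> (8.349,0.849) [heading=45, draw]
Final: pos=(8.349,0.849), heading=45, 4 segment(s) drawn
Segments drawn: 4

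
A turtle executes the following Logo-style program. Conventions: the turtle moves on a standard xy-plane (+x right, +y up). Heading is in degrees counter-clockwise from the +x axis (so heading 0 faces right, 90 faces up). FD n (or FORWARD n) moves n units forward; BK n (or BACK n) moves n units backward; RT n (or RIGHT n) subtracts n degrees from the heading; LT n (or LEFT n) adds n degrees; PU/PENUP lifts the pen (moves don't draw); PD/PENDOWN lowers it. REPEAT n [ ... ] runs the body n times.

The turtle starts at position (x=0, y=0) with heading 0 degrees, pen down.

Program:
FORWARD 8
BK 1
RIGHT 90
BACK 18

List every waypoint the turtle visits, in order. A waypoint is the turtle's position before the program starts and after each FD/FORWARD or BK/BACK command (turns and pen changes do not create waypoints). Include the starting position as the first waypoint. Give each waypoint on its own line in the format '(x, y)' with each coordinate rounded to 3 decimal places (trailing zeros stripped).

Executing turtle program step by step:
Start: pos=(0,0), heading=0, pen down
FD 8: (0,0) -> (8,0) [heading=0, draw]
BK 1: (8,0) -> (7,0) [heading=0, draw]
RT 90: heading 0 -> 270
BK 18: (7,0) -> (7,18) [heading=270, draw]
Final: pos=(7,18), heading=270, 3 segment(s) drawn
Waypoints (4 total):
(0, 0)
(8, 0)
(7, 0)
(7, 18)

Answer: (0, 0)
(8, 0)
(7, 0)
(7, 18)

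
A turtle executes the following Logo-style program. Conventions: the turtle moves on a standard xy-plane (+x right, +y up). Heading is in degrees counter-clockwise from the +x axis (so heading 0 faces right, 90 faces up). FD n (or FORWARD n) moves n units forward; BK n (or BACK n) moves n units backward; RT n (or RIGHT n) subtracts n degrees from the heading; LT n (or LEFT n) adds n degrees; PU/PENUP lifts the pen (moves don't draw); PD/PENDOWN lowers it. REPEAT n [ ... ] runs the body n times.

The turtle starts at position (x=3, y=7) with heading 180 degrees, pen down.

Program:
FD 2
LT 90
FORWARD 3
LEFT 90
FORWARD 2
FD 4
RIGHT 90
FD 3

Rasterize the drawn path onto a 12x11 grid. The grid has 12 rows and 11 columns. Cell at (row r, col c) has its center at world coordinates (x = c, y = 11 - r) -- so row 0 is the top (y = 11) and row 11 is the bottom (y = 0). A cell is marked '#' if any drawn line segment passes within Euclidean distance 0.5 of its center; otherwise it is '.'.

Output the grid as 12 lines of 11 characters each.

Segment 0: (3,7) -> (1,7)
Segment 1: (1,7) -> (1,4)
Segment 2: (1,4) -> (3,4)
Segment 3: (3,4) -> (7,4)
Segment 4: (7,4) -> (7,1)

Answer: ...........
...........
...........
...........
.###.......
.#.........
.#.........
.#######...
.......#...
.......#...
.......#...
...........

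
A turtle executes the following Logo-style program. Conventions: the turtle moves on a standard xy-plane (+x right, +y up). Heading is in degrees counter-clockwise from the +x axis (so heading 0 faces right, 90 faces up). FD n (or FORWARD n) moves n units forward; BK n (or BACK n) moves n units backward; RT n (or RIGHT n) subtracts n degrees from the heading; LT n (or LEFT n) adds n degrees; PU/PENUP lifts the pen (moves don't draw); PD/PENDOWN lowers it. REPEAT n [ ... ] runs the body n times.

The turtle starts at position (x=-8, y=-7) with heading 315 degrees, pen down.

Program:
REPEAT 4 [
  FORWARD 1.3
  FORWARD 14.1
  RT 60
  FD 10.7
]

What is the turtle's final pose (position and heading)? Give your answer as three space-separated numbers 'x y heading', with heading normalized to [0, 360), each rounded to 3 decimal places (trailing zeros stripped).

Answer: -44.763 -21.064 75

Derivation:
Executing turtle program step by step:
Start: pos=(-8,-7), heading=315, pen down
REPEAT 4 [
  -- iteration 1/4 --
  FD 1.3: (-8,-7) -> (-7.081,-7.919) [heading=315, draw]
  FD 14.1: (-7.081,-7.919) -> (2.889,-17.889) [heading=315, draw]
  RT 60: heading 315 -> 255
  FD 10.7: (2.889,-17.889) -> (0.12,-28.225) [heading=255, draw]
  -- iteration 2/4 --
  FD 1.3: (0.12,-28.225) -> (-0.216,-29.481) [heading=255, draw]
  FD 14.1: (-0.216,-29.481) -> (-3.866,-43.1) [heading=255, draw]
  RT 60: heading 255 -> 195
  FD 10.7: (-3.866,-43.1) -> (-14.201,-45.869) [heading=195, draw]
  -- iteration 3/4 --
  FD 1.3: (-14.201,-45.869) -> (-15.457,-46.206) [heading=195, draw]
  FD 14.1: (-15.457,-46.206) -> (-29.076,-49.855) [heading=195, draw]
  RT 60: heading 195 -> 135
  FD 10.7: (-29.076,-49.855) -> (-36.642,-42.289) [heading=135, draw]
  -- iteration 4/4 --
  FD 1.3: (-36.642,-42.289) -> (-37.562,-41.37) [heading=135, draw]
  FD 14.1: (-37.562,-41.37) -> (-47.532,-31.4) [heading=135, draw]
  RT 60: heading 135 -> 75
  FD 10.7: (-47.532,-31.4) -> (-44.763,-21.064) [heading=75, draw]
]
Final: pos=(-44.763,-21.064), heading=75, 12 segment(s) drawn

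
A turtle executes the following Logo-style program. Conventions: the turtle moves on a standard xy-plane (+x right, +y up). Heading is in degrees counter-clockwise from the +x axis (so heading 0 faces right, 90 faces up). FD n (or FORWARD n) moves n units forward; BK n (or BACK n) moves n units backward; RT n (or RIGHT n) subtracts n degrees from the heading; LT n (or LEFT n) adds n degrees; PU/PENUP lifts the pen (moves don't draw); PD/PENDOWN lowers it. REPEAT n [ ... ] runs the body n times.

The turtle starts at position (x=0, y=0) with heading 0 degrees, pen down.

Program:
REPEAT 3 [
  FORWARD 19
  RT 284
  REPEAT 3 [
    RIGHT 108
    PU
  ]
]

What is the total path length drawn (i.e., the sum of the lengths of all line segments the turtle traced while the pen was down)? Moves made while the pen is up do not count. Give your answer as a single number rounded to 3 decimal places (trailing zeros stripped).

Answer: 19

Derivation:
Executing turtle program step by step:
Start: pos=(0,0), heading=0, pen down
REPEAT 3 [
  -- iteration 1/3 --
  FD 19: (0,0) -> (19,0) [heading=0, draw]
  RT 284: heading 0 -> 76
  REPEAT 3 [
    -- iteration 1/3 --
    RT 108: heading 76 -> 328
    PU: pen up
    -- iteration 2/3 --
    RT 108: heading 328 -> 220
    PU: pen up
    -- iteration 3/3 --
    RT 108: heading 220 -> 112
    PU: pen up
  ]
  -- iteration 2/3 --
  FD 19: (19,0) -> (11.882,17.616) [heading=112, move]
  RT 284: heading 112 -> 188
  REPEAT 3 [
    -- iteration 1/3 --
    RT 108: heading 188 -> 80
    PU: pen up
    -- iteration 2/3 --
    RT 108: heading 80 -> 332
    PU: pen up
    -- iteration 3/3 --
    RT 108: heading 332 -> 224
    PU: pen up
  ]
  -- iteration 3/3 --
  FD 19: (11.882,17.616) -> (-1.785,4.418) [heading=224, move]
  RT 284: heading 224 -> 300
  REPEAT 3 [
    -- iteration 1/3 --
    RT 108: heading 300 -> 192
    PU: pen up
    -- iteration 2/3 --
    RT 108: heading 192 -> 84
    PU: pen up
    -- iteration 3/3 --
    RT 108: heading 84 -> 336
    PU: pen up
  ]
]
Final: pos=(-1.785,4.418), heading=336, 1 segment(s) drawn

Segment lengths:
  seg 1: (0,0) -> (19,0), length = 19
Total = 19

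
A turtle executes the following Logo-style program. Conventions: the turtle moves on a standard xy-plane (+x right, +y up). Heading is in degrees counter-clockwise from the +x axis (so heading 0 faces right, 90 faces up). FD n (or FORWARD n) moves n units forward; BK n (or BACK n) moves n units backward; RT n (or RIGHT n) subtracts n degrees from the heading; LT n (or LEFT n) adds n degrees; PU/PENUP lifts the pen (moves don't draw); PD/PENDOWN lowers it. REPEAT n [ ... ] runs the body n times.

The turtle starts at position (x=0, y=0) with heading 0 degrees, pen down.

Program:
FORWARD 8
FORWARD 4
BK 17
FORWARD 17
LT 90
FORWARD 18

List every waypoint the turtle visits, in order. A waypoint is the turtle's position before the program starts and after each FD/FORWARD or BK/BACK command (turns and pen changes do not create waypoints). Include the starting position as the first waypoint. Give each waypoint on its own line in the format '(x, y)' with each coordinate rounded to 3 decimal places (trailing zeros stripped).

Executing turtle program step by step:
Start: pos=(0,0), heading=0, pen down
FD 8: (0,0) -> (8,0) [heading=0, draw]
FD 4: (8,0) -> (12,0) [heading=0, draw]
BK 17: (12,0) -> (-5,0) [heading=0, draw]
FD 17: (-5,0) -> (12,0) [heading=0, draw]
LT 90: heading 0 -> 90
FD 18: (12,0) -> (12,18) [heading=90, draw]
Final: pos=(12,18), heading=90, 5 segment(s) drawn
Waypoints (6 total):
(0, 0)
(8, 0)
(12, 0)
(-5, 0)
(12, 0)
(12, 18)

Answer: (0, 0)
(8, 0)
(12, 0)
(-5, 0)
(12, 0)
(12, 18)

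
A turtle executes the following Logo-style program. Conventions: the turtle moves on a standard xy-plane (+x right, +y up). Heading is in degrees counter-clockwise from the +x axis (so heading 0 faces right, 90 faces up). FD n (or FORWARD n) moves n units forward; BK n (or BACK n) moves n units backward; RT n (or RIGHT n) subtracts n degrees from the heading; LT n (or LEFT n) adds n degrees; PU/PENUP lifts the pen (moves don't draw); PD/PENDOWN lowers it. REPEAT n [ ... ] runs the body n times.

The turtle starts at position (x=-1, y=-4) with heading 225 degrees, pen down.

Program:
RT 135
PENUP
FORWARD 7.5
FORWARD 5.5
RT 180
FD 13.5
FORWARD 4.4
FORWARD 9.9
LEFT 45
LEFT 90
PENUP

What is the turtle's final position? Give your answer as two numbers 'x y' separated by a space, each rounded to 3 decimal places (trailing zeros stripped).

Executing turtle program step by step:
Start: pos=(-1,-4), heading=225, pen down
RT 135: heading 225 -> 90
PU: pen up
FD 7.5: (-1,-4) -> (-1,3.5) [heading=90, move]
FD 5.5: (-1,3.5) -> (-1,9) [heading=90, move]
RT 180: heading 90 -> 270
FD 13.5: (-1,9) -> (-1,-4.5) [heading=270, move]
FD 4.4: (-1,-4.5) -> (-1,-8.9) [heading=270, move]
FD 9.9: (-1,-8.9) -> (-1,-18.8) [heading=270, move]
LT 45: heading 270 -> 315
LT 90: heading 315 -> 45
PU: pen up
Final: pos=(-1,-18.8), heading=45, 0 segment(s) drawn

Answer: -1 -18.8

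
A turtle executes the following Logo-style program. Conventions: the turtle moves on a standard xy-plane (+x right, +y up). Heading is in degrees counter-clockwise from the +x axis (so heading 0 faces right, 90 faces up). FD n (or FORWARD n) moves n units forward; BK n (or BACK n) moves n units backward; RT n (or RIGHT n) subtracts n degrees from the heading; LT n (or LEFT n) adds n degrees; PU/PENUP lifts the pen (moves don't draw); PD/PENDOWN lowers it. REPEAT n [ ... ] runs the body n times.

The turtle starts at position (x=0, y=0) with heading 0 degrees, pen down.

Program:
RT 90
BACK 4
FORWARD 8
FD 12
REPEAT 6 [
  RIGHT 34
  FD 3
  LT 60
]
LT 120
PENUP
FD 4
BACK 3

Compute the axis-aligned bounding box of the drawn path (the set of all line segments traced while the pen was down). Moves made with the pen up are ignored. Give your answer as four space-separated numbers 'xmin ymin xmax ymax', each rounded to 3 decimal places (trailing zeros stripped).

Executing turtle program step by step:
Start: pos=(0,0), heading=0, pen down
RT 90: heading 0 -> 270
BK 4: (0,0) -> (0,4) [heading=270, draw]
FD 8: (0,4) -> (0,-4) [heading=270, draw]
FD 12: (0,-4) -> (0,-16) [heading=270, draw]
REPEAT 6 [
  -- iteration 1/6 --
  RT 34: heading 270 -> 236
  FD 3: (0,-16) -> (-1.678,-18.487) [heading=236, draw]
  LT 60: heading 236 -> 296
  -- iteration 2/6 --
  RT 34: heading 296 -> 262
  FD 3: (-1.678,-18.487) -> (-2.095,-21.458) [heading=262, draw]
  LT 60: heading 262 -> 322
  -- iteration 3/6 --
  RT 34: heading 322 -> 288
  FD 3: (-2.095,-21.458) -> (-1.168,-24.311) [heading=288, draw]
  LT 60: heading 288 -> 348
  -- iteration 4/6 --
  RT 34: heading 348 -> 314
  FD 3: (-1.168,-24.311) -> (0.916,-26.469) [heading=314, draw]
  LT 60: heading 314 -> 14
  -- iteration 5/6 --
  RT 34: heading 14 -> 340
  FD 3: (0.916,-26.469) -> (3.735,-27.495) [heading=340, draw]
  LT 60: heading 340 -> 40
  -- iteration 6/6 --
  RT 34: heading 40 -> 6
  FD 3: (3.735,-27.495) -> (6.719,-27.182) [heading=6, draw]
  LT 60: heading 6 -> 66
]
LT 120: heading 66 -> 186
PU: pen up
FD 4: (6.719,-27.182) -> (2.74,-27.6) [heading=186, move]
BK 3: (2.74,-27.6) -> (5.724,-27.286) [heading=186, move]
Final: pos=(5.724,-27.286), heading=186, 9 segment(s) drawn

Segment endpoints: x in {-2.095, -1.678, -1.168, 0, 0, 0, 0, 0.916, 3.735, 6.719}, y in {-27.495, -27.182, -26.469, -24.311, -21.458, -18.487, -16, -4, 0, 4}
xmin=-2.095, ymin=-27.495, xmax=6.719, ymax=4

Answer: -2.095 -27.495 6.719 4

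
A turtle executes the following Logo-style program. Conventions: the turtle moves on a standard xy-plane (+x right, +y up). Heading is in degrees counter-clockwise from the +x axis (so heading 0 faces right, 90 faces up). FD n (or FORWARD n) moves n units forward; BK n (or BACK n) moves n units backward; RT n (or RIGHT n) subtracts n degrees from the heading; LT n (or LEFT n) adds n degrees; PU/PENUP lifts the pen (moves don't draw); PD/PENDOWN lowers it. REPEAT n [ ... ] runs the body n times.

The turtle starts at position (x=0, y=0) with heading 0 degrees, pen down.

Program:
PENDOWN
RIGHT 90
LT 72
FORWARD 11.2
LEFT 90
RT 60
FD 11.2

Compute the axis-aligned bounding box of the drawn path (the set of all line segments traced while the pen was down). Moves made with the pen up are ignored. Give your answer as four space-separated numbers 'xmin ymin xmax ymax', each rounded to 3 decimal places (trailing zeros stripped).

Answer: 0 -3.461 21.607 0

Derivation:
Executing turtle program step by step:
Start: pos=(0,0), heading=0, pen down
PD: pen down
RT 90: heading 0 -> 270
LT 72: heading 270 -> 342
FD 11.2: (0,0) -> (10.652,-3.461) [heading=342, draw]
LT 90: heading 342 -> 72
RT 60: heading 72 -> 12
FD 11.2: (10.652,-3.461) -> (21.607,-1.132) [heading=12, draw]
Final: pos=(21.607,-1.132), heading=12, 2 segment(s) drawn

Segment endpoints: x in {0, 10.652, 21.607}, y in {-3.461, -1.132, 0}
xmin=0, ymin=-3.461, xmax=21.607, ymax=0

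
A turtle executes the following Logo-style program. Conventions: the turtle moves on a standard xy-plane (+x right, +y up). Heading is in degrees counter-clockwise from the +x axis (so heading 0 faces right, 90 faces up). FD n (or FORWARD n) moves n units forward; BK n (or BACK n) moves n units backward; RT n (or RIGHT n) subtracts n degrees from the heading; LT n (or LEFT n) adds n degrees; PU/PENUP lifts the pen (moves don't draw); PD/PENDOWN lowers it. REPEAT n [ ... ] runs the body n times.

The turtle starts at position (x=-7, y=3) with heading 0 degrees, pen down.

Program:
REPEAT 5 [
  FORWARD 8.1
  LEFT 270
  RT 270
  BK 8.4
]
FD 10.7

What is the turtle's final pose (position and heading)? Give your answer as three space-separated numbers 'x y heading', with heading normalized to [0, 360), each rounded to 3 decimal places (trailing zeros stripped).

Answer: 2.2 3 0

Derivation:
Executing turtle program step by step:
Start: pos=(-7,3), heading=0, pen down
REPEAT 5 [
  -- iteration 1/5 --
  FD 8.1: (-7,3) -> (1.1,3) [heading=0, draw]
  LT 270: heading 0 -> 270
  RT 270: heading 270 -> 0
  BK 8.4: (1.1,3) -> (-7.3,3) [heading=0, draw]
  -- iteration 2/5 --
  FD 8.1: (-7.3,3) -> (0.8,3) [heading=0, draw]
  LT 270: heading 0 -> 270
  RT 270: heading 270 -> 0
  BK 8.4: (0.8,3) -> (-7.6,3) [heading=0, draw]
  -- iteration 3/5 --
  FD 8.1: (-7.6,3) -> (0.5,3) [heading=0, draw]
  LT 270: heading 0 -> 270
  RT 270: heading 270 -> 0
  BK 8.4: (0.5,3) -> (-7.9,3) [heading=0, draw]
  -- iteration 4/5 --
  FD 8.1: (-7.9,3) -> (0.2,3) [heading=0, draw]
  LT 270: heading 0 -> 270
  RT 270: heading 270 -> 0
  BK 8.4: (0.2,3) -> (-8.2,3) [heading=0, draw]
  -- iteration 5/5 --
  FD 8.1: (-8.2,3) -> (-0.1,3) [heading=0, draw]
  LT 270: heading 0 -> 270
  RT 270: heading 270 -> 0
  BK 8.4: (-0.1,3) -> (-8.5,3) [heading=0, draw]
]
FD 10.7: (-8.5,3) -> (2.2,3) [heading=0, draw]
Final: pos=(2.2,3), heading=0, 11 segment(s) drawn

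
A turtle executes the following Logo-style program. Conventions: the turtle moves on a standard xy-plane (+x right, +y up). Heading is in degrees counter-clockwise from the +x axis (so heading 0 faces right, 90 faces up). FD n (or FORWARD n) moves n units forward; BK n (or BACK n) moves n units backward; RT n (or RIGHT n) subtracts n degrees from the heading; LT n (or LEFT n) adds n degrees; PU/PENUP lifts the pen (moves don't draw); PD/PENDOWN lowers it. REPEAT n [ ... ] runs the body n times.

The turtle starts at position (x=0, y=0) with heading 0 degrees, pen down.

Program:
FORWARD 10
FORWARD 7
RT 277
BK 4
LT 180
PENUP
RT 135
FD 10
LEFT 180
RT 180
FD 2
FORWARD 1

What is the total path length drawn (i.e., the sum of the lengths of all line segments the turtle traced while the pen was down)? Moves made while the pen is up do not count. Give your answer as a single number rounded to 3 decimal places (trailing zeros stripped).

Answer: 21

Derivation:
Executing turtle program step by step:
Start: pos=(0,0), heading=0, pen down
FD 10: (0,0) -> (10,0) [heading=0, draw]
FD 7: (10,0) -> (17,0) [heading=0, draw]
RT 277: heading 0 -> 83
BK 4: (17,0) -> (16.513,-3.97) [heading=83, draw]
LT 180: heading 83 -> 263
PU: pen up
RT 135: heading 263 -> 128
FD 10: (16.513,-3.97) -> (10.356,3.91) [heading=128, move]
LT 180: heading 128 -> 308
RT 180: heading 308 -> 128
FD 2: (10.356,3.91) -> (9.125,5.486) [heading=128, move]
FD 1: (9.125,5.486) -> (8.509,6.274) [heading=128, move]
Final: pos=(8.509,6.274), heading=128, 3 segment(s) drawn

Segment lengths:
  seg 1: (0,0) -> (10,0), length = 10
  seg 2: (10,0) -> (17,0), length = 7
  seg 3: (17,0) -> (16.513,-3.97), length = 4
Total = 21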